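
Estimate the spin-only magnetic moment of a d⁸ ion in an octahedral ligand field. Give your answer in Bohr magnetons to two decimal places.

For octahedral d⁸ the high- and low-spin configurations coincide.
Configuration: t₂g⁶ eg² → 2 unpaired electrons.
μ(spin-only) = √[2(2+2)] = √8 ≈ 2.83 Bohr magnetons.

2.83 Bohr magnetons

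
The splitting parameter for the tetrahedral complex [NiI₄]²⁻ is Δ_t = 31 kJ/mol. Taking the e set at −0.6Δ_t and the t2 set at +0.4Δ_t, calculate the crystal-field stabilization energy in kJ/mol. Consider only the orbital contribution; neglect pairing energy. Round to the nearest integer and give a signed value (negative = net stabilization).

Each I⁻ contributes -1; 4 × (-1) = -4. With overall charge -2, Ni is in the +2 oxidation state.
Ni²⁺: group 10, so d-count = 10 − 2 = 8.
With tetrahedral geometry the complex is necessarily high-spin.
Electron filling gives e^4 t2^4.
Orbital CFSE = 4(-0.6) + 4(0.4) = -0.8Δ_t = -0.8 × 31 = -25 kJ/mol.

-25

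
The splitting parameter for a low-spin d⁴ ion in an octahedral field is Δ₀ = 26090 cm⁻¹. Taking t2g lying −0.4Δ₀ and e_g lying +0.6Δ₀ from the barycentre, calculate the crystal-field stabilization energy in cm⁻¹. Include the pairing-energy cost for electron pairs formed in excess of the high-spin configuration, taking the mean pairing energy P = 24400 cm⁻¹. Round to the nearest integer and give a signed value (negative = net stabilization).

Electron filling gives t2g^4 e_g^0.
The orbital stabilization is -1.6Δ₀ = -1.6 × 26090 = -41744 cm⁻¹.
High-spin d⁴ would be t2g^3 e_g^1 with 0 pairs; low-spin has 1, so 1 excess pair costs +1P = +24400 cm⁻¹.
Combining: -41744 + 24400 = -17344 cm⁻¹.

-17344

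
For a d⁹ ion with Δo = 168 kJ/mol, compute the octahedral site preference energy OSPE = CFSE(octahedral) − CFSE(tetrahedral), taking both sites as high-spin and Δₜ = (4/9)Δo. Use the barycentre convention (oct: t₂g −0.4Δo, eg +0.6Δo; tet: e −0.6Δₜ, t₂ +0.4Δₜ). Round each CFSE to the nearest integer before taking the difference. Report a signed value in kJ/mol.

-71

Octahedral (high-spin): t₂g⁶ eg³, CFSE = 6(−0.4) + 3(+0.6) = -0.6Δo = -0.6 × 168 = -101 kJ/mol.
Tetrahedral: e⁴ t₂⁵, CFSE = 4(−0.6) + 5(+0.4) = -0.4Δₜ = -0.4 × (4/9) × 168 = -30 kJ/mol.
Subtracting, OSPE = -101 − (-30) = -71 kJ/mol.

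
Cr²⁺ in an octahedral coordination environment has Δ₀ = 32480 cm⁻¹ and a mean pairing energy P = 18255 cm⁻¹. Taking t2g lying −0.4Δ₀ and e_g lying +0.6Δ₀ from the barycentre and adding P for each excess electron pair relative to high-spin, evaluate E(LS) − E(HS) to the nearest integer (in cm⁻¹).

-14225

Cr is in group 6, so Cr²⁺ is d⁴ (6 − 2 = 4).
High-spin: t2g^3 e_g^1, CFSE = -0.6Δ₀ = -19488 cm⁻¹.
Low-spin t2g^4 e_g^0 gives -1.6Δ₀ = -51968 cm⁻¹, but forming 1 extra pair costs 1P = 18255 cm⁻¹, so E(LS) = -51968 + 18255 = -33713 cm⁻¹.
The difference is -33713 − (-19488) = -14225 cm⁻¹, so low-spin lies lower.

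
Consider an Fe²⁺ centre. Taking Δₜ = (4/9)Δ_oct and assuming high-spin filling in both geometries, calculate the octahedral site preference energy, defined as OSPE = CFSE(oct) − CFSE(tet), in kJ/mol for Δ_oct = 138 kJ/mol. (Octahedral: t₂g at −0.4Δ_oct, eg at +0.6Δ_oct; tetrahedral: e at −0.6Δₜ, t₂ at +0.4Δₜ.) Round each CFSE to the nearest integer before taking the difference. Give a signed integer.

-18

Fe sits in group 8; removing 2 electrons leaves Fe²⁺ with 8 − 2 = 6 d electrons.
Octahedral high-spin t₂g⁴ eg²: CFSE = -0.4 × 138 = -55 kJ/mol.
In a tetrahedral site the filling is e³ t₂³: CFSE(tet) = -0.6Δₜ = -0.6 × (4/9)(138) = -37 kJ/mol.
OSPE = CFSE(oct) − CFSE(tet) = -55 − (-37) = -18 kJ/mol.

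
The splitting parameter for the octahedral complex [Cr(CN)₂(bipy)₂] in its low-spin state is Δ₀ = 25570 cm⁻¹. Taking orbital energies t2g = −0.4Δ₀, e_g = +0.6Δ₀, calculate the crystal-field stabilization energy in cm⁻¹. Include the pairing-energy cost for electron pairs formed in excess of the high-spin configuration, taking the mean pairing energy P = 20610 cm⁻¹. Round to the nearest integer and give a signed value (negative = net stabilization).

-20302

Ligand charges: 2×(-1) from CN⁻ and 2×(+0) from bipy sum to -2; with overall charge +0, Cr is +2.
Cr sits in group 6; removing 2 electrons leaves Cr²⁺ with 6 − 2 = 4 d electrons.
Configuration: t2g^4 e_g^0.
Orbital CFSE = 4(-0.4) + 0(0.6) = -1.6Δ₀ = -1.6 × 25570 = -40912 cm⁻¹.
Pairing penalty: 1 pair vs 0 in the high-spin reference → 1 extra × P = 20610 cm⁻¹.
Net CFSE = -40912 + 20610 = -20302 cm⁻¹.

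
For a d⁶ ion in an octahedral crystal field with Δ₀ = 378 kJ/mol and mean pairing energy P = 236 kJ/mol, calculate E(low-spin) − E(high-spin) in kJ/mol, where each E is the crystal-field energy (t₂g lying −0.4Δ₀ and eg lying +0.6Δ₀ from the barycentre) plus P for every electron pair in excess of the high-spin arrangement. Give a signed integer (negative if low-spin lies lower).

High-spin d⁶ fills as t₂g⁴ eg² with CFSE 4(−0.4) + 2(+0.6) = -0.4Δ₀ = -151 kJ/mol.
Low-spin: t₂g⁶ eg⁰, orbital CFSE = -2.4Δ₀ = -907 kJ/mol; plus 2 excess pairs × P = +472 kJ/mol; total -435 kJ/mol.
Thus E(LS) − E(HS) = -284 kJ/mol.

-284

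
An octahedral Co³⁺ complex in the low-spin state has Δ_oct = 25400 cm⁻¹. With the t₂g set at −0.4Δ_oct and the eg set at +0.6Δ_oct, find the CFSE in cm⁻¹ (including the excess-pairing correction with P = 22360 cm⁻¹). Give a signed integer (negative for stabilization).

Co³⁺: group 9, so d-count = 9 − 3 = 6.
Electron filling gives t₂g⁶ eg⁰.
Orbital CFSE = 6(-0.4) + 0(0.6) = -2.4Δ_oct = -2.4 × 25400 = -60960 cm⁻¹.
Relative to high-spin t₂g⁴ eg² (1 paired), the low-spin configuration has 2 additional pairs, contributing +2 × 22360 = +44720 cm⁻¹.
Overall CFSE = -60960 + 44720 = -16240 cm⁻¹.

-16240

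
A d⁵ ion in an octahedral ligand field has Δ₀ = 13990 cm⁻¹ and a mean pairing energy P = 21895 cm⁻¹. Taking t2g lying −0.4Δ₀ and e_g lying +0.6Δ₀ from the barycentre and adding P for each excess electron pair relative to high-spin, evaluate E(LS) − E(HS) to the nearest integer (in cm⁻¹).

15810

In the high-spin limit (t2g^3 e_g^2) the orbital term is 0.0Δ₀ = 0 cm⁻¹, with no excess pairing.
Low-spin: t2g^5 e_g^0, orbital CFSE = -2.0Δ₀ = -27980 cm⁻¹; plus 2 excess pairs × P = +43790 cm⁻¹; total 15810 cm⁻¹.
E(LS) − E(HS) = 15810 − (0) = 15810 cm⁻¹.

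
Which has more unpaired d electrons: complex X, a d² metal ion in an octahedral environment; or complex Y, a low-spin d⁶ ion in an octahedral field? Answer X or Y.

X

X: t2g^2 e_g^0 → 2 unpaired.
Y: t₂g⁶ eg⁰ → 0 unpaired.
So X has more unpaired electrons.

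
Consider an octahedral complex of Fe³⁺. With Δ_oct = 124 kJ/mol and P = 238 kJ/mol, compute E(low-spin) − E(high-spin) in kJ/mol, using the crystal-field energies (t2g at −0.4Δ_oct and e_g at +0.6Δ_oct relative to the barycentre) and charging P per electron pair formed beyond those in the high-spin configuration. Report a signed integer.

228

Group 8 minus oxidation state +3 gives a d⁵ configuration for Fe³⁺.
High-spin d⁵ fills as t2g^3 e_g^2 with CFSE 3(−0.4) + 2(+0.6) = 0.0Δ_oct = 0 kJ/mol.
Low-spin t2g^5 e_g^0 gives -2.0Δ_oct = -248 kJ/mol, but forming 2 extra pairs costs 2P = 476 kJ/mol, so E(LS) = -248 + 476 = 228 kJ/mol.
The difference is 228 − (0) = 228 kJ/mol, so high-spin lies lower.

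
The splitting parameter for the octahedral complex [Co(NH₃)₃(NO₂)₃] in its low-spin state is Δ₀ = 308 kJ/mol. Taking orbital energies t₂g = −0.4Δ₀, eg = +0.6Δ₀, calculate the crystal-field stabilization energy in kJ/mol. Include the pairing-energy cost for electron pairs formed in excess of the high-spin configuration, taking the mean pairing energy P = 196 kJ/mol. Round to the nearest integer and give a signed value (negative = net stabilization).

-347

Ligand charges: 3×(+0) from NH₃ and 3×(-1) from NO₂⁻ sum to -3; with overall charge +0, Co is +3.
Group 9 minus oxidation state +3 gives a d⁶ configuration for Co³⁺.
The d⁶ electrons fill as t₂g⁶ eg⁰.
The orbital stabilization is -2.4Δ₀ = -2.4 × 308 = -739 kJ/mol.
Relative to high-spin t₂g⁴ eg² (1 paired), the low-spin configuration has 2 additional pairs, contributing +2 × 196 = +392 kJ/mol.
Overall CFSE = -739 + 392 = -347 kJ/mol.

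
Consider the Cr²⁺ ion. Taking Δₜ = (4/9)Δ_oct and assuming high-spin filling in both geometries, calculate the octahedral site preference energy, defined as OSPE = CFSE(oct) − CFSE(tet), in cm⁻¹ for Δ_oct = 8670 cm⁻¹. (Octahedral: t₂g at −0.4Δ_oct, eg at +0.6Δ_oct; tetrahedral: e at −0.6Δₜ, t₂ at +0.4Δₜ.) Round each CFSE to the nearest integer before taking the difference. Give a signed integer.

-3661

Cr is in group 6, so Cr²⁺ is d⁴ (6 − 2 = 4).
In an octahedral site d⁴ (HS) is t2g^3 e_g^1, giving CFSE(oct) = -0.6Δ_oct = -5202 cm⁻¹.
Tetrahedral: e^2 t2^2, CFSE = 2(−0.6) + 2(+0.4) = -0.4Δₜ = -0.4 × (4/9) × 8670 = -1541 cm⁻¹.
Subtracting, OSPE = -5202 − (-1541) = -3661 cm⁻¹.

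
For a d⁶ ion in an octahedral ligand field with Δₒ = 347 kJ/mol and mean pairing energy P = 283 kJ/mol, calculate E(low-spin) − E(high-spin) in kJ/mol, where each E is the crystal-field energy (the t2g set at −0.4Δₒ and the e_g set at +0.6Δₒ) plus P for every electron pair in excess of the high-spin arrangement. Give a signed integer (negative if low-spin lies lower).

High-spin: t2g^4 e_g^2, CFSE = -0.4Δₒ = -139 kJ/mol.
Low-spin t2g^6 e_g^0 gives -2.4Δₒ = -833 kJ/mol, but forming 2 extra pairs costs 2P = 566 kJ/mol, so E(LS) = -833 + 566 = -267 kJ/mol.
E(LS) − E(HS) = -267 − (-139) = -128 kJ/mol.

-128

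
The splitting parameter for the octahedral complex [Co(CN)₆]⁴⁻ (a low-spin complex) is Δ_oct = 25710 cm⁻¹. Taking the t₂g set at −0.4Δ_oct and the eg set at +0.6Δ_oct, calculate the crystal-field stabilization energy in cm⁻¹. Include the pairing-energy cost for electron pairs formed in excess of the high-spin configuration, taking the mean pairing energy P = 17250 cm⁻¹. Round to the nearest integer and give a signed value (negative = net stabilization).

Each CN⁻ contributes -1; 6 × (-1) = -6. With overall charge -4, Co is in the +2 oxidation state.
Co sits in group 9; removing 2 electrons leaves Co²⁺ with 9 − 2 = 7 d electrons.
Configuration: t₂g⁶ eg¹.
Orbital CFSE = 6(-0.4) + 1(0.6) = -1.8Δ_oct = -1.8 × 25710 = -46278 cm⁻¹.
High-spin d⁷ would be t₂g⁵ eg² with 2 pairs; low-spin has 3, so 1 excess pair costs +1P = +17250 cm⁻¹.
Net CFSE = -46278 + 17250 = -29028 cm⁻¹.

-29028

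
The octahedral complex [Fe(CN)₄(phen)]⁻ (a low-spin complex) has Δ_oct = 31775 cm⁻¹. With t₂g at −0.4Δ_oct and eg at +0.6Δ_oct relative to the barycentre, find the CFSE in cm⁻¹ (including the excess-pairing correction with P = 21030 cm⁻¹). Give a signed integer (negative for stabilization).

Ligand charges: 4×(-1) from CN⁻ and 1×(+0) from phen sum to -4; with overall charge -1, Fe is +3.
Fe sits in group 8; removing 3 electrons leaves Fe³⁺ with 8 − 3 = 5 d electrons.
Configuration: t₂g⁵ eg⁰.
The orbital stabilization is -2.0Δ_oct = -2.0 × 31775 = -63550 cm⁻¹.
Relative to high-spin t₂g³ eg² (0 paired), the low-spin configuration has 2 additional pairs, contributing +2 × 21030 = +42060 cm⁻¹.
Combining: -63550 + 42060 = -21490 cm⁻¹.

-21490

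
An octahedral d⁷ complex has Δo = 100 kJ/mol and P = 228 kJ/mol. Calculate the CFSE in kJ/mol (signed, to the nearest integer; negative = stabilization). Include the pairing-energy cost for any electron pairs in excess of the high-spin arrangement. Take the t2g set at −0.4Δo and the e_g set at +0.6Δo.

Since Δo = 100 kJ/mol < P = 228 kJ/mol, the complex adopts the high-spin configuration.
Configuration: t2g^5 e_g^2.
Orbital CFSE = -0.8Δo = -0.8 × 100 = -80 kJ/mol.
High-spin has no excess pairs, so no pairing correction applies.

-80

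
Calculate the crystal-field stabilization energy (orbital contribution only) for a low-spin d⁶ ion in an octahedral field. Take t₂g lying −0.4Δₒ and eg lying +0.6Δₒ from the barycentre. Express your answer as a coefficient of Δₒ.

-2.4 Δₒ

Configuration: t₂g⁶ eg⁰.
CFSE = 6(-0.4Δₒ) + 0(0.6Δₒ) = -2.4Δₒ + 0.0Δₒ = -2.4Δₒ.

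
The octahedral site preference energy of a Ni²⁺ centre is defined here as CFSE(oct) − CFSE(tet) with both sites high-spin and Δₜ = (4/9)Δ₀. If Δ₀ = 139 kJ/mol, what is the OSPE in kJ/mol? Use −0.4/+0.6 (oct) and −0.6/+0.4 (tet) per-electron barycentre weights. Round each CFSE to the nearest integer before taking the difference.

-118

Group 10 minus oxidation state +2 gives a d⁸ configuration for Ni²⁺.
Octahedral high-spin t₂g⁶ eg²: CFSE = -1.2 × 139 = -167 kJ/mol.
Tetrahedral e⁴ t₂⁴ gives -0.8Δₜ = -0.8 × (4/9) × 139 = -49 kJ/mol.
OSPE = -167 − (-49) = -118 kJ/mol.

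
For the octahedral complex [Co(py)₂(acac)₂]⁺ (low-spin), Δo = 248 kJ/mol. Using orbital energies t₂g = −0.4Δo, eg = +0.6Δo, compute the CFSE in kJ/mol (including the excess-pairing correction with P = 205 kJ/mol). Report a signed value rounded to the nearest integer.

Ligand charges: 2×(+0) from py and 2×(-1) from acac⁻ sum to -2; with overall charge +1, Co is +3.
Co sits in group 9; removing 3 electrons leaves Co³⁺ with 9 − 3 = 6 d electrons.
The d⁶ electrons fill as t₂g⁶ eg⁰.
CFSE(orbital) = 6×(-0.4Δo) + 0×(0.6Δo) = -2.4Δo; with Δo = 248 kJ/mol that is -595 kJ/mol.
Pairing penalty: 3 pairs vs 1 in the high-spin reference → 2 extra × P = 410 kJ/mol.
Overall CFSE = -595 + 410 = -185 kJ/mol.

-185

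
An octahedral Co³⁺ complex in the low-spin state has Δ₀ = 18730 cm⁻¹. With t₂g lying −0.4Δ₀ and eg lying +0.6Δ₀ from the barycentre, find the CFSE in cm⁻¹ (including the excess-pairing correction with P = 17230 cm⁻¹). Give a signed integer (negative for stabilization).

-10492

Co sits in group 9; removing 3 electrons leaves Co³⁺ with 9 − 3 = 6 d electrons.
Electron filling gives t₂g⁶ eg⁰.
CFSE(orbital) = 6×(-0.4Δ₀) + 0×(0.6Δ₀) = -2.4Δ₀; with Δ₀ = 18730 cm⁻¹ that is -44952 cm⁻¹.
High-spin d⁶ would be t₂g⁴ eg² with 1 pair; low-spin has 3, so 2 excess pairs cost +2P = +34460 cm⁻¹.
Overall CFSE = -44952 + 34460 = -10492 cm⁻¹.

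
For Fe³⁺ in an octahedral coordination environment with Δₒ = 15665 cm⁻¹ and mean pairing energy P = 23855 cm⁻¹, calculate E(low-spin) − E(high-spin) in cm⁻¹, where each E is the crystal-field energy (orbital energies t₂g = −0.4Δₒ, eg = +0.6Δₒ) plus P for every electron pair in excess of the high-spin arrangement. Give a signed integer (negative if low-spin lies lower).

16380

Fe sits in group 8; removing 3 electrons leaves Fe³⁺ with 8 − 3 = 5 d electrons.
In the high-spin limit (t₂g³ eg²) the orbital term is 0.0Δₒ = 0 cm⁻¹, with no excess pairing.
Low-spin: t₂g⁵ eg⁰, orbital CFSE = -2.0Δₒ = -31330 cm⁻¹; plus 2 excess pairs × P = +47710 cm⁻¹; total 16380 cm⁻¹.
E(LS) − E(HS) = 16380 − (0) = 16380 cm⁻¹.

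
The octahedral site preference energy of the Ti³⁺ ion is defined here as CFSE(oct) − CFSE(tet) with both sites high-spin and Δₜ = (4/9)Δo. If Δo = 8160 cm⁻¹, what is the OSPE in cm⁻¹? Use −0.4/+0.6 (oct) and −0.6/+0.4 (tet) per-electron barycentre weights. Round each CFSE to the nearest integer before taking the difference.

-1088

Group 4 minus oxidation state +3 gives a d¹ configuration for Ti³⁺.
Octahedral high-spin t2g^1 e_g^0: CFSE = -0.4 × 8160 = -3264 cm⁻¹.
Tetrahedral: e^1 t2^0, CFSE = 1(−0.6) + 0(+0.4) = -0.6Δₜ = -0.6 × (4/9) × 8160 = -2176 cm⁻¹.
Subtracting, OSPE = -3264 − (-2176) = -1088 cm⁻¹.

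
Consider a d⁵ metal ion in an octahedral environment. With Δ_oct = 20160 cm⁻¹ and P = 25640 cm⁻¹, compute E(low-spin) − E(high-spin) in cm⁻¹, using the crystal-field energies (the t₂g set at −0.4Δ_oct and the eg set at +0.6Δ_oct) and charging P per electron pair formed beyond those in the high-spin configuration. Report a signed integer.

10960

In the high-spin limit (t₂g³ eg²) the orbital term is 0.0Δ_oct = 0 cm⁻¹, with no excess pairing.
Low-spin: t₂g⁵ eg⁰, orbital CFSE = -2.0Δ_oct = -40320 cm⁻¹; plus 2 excess pairs × P = +51280 cm⁻¹; total 10960 cm⁻¹.
Thus E(LS) − E(HS) = 10960 cm⁻¹.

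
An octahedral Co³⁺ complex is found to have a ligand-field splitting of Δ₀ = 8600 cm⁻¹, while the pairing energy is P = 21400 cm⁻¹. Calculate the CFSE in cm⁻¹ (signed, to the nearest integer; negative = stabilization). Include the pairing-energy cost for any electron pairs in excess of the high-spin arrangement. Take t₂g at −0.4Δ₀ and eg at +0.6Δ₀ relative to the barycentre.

-3440

Co³⁺: group 9, so d-count = 9 − 3 = 6.
Δ₀ < P, so pairing is avoided: the ground state is high-spin.
Configuration: t₂g⁴ eg².
Orbital CFSE = -0.4Δ₀ = -0.4 × 8600 = -3440 cm⁻¹.
High-spin has no excess pairs, so no pairing correction applies.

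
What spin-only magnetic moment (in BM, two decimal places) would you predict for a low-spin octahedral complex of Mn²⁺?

1.73 BM

Mn²⁺: group 7, so d-count = 7 − 2 = 5.
Configuration: t₂g⁵ eg⁰ → 1 unpaired electron.
μ(spin-only) = √[1(1+2)] = √3 ≈ 1.73 BM.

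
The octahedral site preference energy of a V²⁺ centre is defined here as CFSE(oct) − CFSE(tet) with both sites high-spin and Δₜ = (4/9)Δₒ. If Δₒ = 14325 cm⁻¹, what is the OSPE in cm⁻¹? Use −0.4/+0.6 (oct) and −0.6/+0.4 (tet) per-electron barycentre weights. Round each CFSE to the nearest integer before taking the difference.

-12097

Group 5 minus oxidation state +2 gives a d³ configuration for V²⁺.
Octahedral high-spin t₂g³ eg⁰: CFSE = -1.2 × 14325 = -17190 cm⁻¹.
Tetrahedral e² t₂¹ gives -0.8Δₜ = -0.8 × (4/9) × 14325 = -5093 cm⁻¹.
OSPE = CFSE(oct) − CFSE(tet) = -17190 − (-5093) = -12097 cm⁻¹.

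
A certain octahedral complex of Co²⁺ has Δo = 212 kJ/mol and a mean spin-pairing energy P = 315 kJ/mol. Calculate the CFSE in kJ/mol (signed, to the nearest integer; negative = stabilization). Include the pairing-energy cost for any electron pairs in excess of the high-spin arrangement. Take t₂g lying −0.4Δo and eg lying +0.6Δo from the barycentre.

-170

Co sits in group 9; removing 2 electrons leaves Co²⁺ with 9 − 2 = 7 d electrons.
With Δo < P the complex is high-spin.
Configuration: t₂g⁵ eg².
Orbital CFSE = -0.8Δo = -0.8 × 212 = -170 kJ/mol.
High-spin has no excess pairs, so no pairing correction applies.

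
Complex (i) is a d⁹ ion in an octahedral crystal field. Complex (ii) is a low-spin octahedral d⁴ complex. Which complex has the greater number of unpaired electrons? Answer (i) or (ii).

(ii)

(i): t2g^6 e_g^3 → 1 unpaired.
(ii): t2g^4 e_g^0 → 2 unpaired.
So (ii) has more unpaired electrons.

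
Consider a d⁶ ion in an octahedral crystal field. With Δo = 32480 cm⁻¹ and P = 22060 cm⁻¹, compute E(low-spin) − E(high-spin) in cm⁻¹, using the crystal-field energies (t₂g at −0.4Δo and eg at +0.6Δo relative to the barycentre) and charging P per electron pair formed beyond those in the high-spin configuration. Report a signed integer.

High-spin: t₂g⁴ eg², CFSE = -0.4Δo = -12992 cm⁻¹.
For low-spin the configuration is t₂g⁶ eg⁰: orbital energy -2.4 × 32480 = -77952 cm⁻¹, and 2 additional pairs relative to high-spin add 44120 cm⁻¹, giving -33832 cm⁻¹.
Thus E(LS) − E(HS) = -20840 cm⁻¹.

-20840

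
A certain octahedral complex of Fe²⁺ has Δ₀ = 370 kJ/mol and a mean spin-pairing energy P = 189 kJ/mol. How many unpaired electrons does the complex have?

Fe sits in group 8; removing 2 electrons leaves Fe²⁺ with 8 − 2 = 6 d electrons.
Since Δ₀ = 370 kJ/mol > P = 189 kJ/mol, the complex adopts the low-spin configuration.
Configuration: t₂g⁶ eg⁰.
Unpaired electrons: 0.

0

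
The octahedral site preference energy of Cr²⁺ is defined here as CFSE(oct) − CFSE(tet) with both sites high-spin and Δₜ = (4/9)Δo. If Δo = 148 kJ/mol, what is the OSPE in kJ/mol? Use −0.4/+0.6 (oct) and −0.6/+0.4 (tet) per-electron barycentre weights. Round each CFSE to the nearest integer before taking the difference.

-63

Cr is in group 6, so Cr²⁺ is d⁴ (6 − 2 = 4).
In an octahedral site d⁴ (HS) is t2g^3 e_g^1, giving CFSE(oct) = -0.6Δo = -89 kJ/mol.
Tetrahedral: e^2 t2^2, CFSE = 2(−0.6) + 2(+0.4) = -0.4Δₜ = -0.4 × (4/9) × 148 = -26 kJ/mol.
OSPE = -89 − (-26) = -63 kJ/mol.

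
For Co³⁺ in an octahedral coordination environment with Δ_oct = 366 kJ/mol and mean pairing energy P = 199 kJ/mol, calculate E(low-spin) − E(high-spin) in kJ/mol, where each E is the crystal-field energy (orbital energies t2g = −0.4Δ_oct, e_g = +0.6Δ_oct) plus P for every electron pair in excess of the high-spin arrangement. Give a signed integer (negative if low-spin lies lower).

Co³⁺: group 9, so d-count = 9 − 3 = 6.
High-spin d⁶ fills as t2g^4 e_g^2 with CFSE 4(−0.4) + 2(+0.6) = -0.4Δ_oct = -146 kJ/mol.
Low-spin: t2g^6 e_g^0, orbital CFSE = -2.4Δ_oct = -878 kJ/mol; plus 2 excess pairs × P = +398 kJ/mol; total -480 kJ/mol.
Thus E(LS) − E(HS) = -334 kJ/mol.

-334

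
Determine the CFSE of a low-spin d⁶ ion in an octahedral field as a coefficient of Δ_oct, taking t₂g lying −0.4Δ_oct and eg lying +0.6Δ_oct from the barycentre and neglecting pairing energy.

-2.4 Δ_oct

Configuration: t₂g⁶ eg⁰.
CFSE = 6(-0.4Δ_oct) + 0(0.6Δ_oct) = -2.4Δ_oct + 0.0Δ_oct = -2.4Δ_oct.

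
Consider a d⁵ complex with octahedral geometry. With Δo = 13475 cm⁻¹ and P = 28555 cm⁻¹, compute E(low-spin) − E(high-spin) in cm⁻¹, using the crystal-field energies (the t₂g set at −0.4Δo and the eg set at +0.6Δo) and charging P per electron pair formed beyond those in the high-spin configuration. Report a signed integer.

30160

High-spin: t₂g³ eg², CFSE = 0.0Δo = 0 cm⁻¹.
Low-spin t₂g⁵ eg⁰ gives -2.0Δo = -26950 cm⁻¹, but forming 2 extra pairs costs 2P = 57110 cm⁻¹, so E(LS) = -26950 + 57110 = 30160 cm⁻¹.
Thus E(LS) − E(HS) = 30160 cm⁻¹.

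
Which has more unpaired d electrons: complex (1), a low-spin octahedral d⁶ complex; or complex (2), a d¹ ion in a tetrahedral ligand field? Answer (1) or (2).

(1): t₂g⁶ eg⁰ → 0 unpaired.
(2): Tetrahedral splitting is small, so the complex is high-spin; e^1 t2^0 → 1 unpaired.
So (2) has more unpaired electrons.

(2)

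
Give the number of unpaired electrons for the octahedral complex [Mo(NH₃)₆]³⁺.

3

NH₃ is neutral, so the +3 overall charge sits on Mo: oxidation state +3.
Mo³⁺: group 6, so d-count = 6 − 3 = 3.
Configuration: t₂g³ eg⁰, giving 3 unpaired electrons.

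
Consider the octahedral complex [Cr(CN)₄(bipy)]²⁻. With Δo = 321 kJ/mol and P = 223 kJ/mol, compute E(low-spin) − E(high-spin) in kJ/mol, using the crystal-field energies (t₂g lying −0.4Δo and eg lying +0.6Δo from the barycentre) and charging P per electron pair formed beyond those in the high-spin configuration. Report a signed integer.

Ligand charges: 4×(-1) from CN⁻ and 1×(+0) from bipy sum to -4; with overall charge -2, Cr is +2.
Cr is in group 6, so Cr²⁺ is d⁴ (6 − 2 = 4).
High-spin d⁴ fills as t₂g³ eg¹ with CFSE 3(−0.4) + 1(+0.6) = -0.6Δo = -193 kJ/mol.
Low-spin: t₂g⁴ eg⁰, orbital CFSE = -1.6Δo = -514 kJ/mol; plus 1 excess pair × P = +223 kJ/mol; total -291 kJ/mol.
The difference is -291 − (-193) = -98 kJ/mol, so low-spin lies lower.

-98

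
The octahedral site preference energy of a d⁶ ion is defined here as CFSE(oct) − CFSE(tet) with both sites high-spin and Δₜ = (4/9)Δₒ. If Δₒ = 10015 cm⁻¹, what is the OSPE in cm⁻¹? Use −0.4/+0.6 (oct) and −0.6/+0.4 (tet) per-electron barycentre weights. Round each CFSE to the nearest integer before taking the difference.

-1335

Octahedral high-spin t2g^4 e_g^2: CFSE = -0.4 × 10015 = -4006 cm⁻¹.
In a tetrahedral site the filling is e^3 t2^3: CFSE(tet) = -0.6Δₜ = -0.6 × (4/9)(10015) = -2671 cm⁻¹.
OSPE = -4006 − (-2671) = -1335 cm⁻¹.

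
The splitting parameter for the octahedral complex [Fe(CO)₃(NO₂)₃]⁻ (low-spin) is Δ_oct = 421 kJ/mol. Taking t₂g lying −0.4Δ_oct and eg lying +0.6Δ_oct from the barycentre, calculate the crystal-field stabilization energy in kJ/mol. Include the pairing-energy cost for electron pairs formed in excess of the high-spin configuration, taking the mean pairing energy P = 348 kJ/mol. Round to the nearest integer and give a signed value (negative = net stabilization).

Ligand charges: 3×(+0) from CO and 3×(-1) from NO₂⁻ sum to -3; with overall charge -1, Fe is +2.
Fe is in group 8, so Fe²⁺ is d⁶ (8 − 2 = 6).
Electron filling gives t₂g⁶ eg⁰.
CFSE(orbital) = 6×(-0.4Δ_oct) + 0×(0.6Δ_oct) = -2.4Δ_oct; with Δ_oct = 421 kJ/mol that is -1010 kJ/mol.
Relative to high-spin t₂g⁴ eg² (1 paired), the low-spin configuration has 2 additional pairs, contributing +2 × 348 = +696 kJ/mol.
Net CFSE = -1010 + 696 = -314 kJ/mol.

-314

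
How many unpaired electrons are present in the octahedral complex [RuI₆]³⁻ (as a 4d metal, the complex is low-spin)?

1

Each I⁻ contributes -1; 6 × (-1) = -6. With overall charge -3, Ru is in the +3 oxidation state.
Group 8 minus oxidation state +3 gives a d⁵ configuration for Ru³⁺.
Configuration: t₂g⁵ eg⁰, giving 1 unpaired electron.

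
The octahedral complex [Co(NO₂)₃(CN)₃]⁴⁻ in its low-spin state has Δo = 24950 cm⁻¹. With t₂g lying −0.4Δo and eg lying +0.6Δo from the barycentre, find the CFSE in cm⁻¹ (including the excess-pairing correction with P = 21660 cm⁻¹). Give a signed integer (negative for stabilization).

Ligand charges: 3×(-1) from NO₂⁻ and 3×(-1) from CN⁻ sum to -6; with overall charge -4, Co is +2.
Group 9 minus oxidation state +2 gives a d⁷ configuration for Co²⁺.
Configuration: t₂g⁶ eg¹.
Orbital CFSE = 6(-0.4) + 1(0.6) = -1.8Δo = -1.8 × 24950 = -44910 cm⁻¹.
High-spin d⁷ would be t₂g⁵ eg² with 2 pairs; low-spin has 3, so 1 excess pair costs +1P = +21660 cm⁻¹.
Combining: -44910 + 21660 = -23250 cm⁻¹.

-23250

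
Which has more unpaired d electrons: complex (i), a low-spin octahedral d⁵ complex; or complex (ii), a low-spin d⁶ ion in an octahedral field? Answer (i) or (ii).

(i)

(i): t₂g⁵ eg⁰ → 1 unpaired.
(ii): t2g^6 e_g^0 → 0 unpaired.
So (i) has more unpaired electrons.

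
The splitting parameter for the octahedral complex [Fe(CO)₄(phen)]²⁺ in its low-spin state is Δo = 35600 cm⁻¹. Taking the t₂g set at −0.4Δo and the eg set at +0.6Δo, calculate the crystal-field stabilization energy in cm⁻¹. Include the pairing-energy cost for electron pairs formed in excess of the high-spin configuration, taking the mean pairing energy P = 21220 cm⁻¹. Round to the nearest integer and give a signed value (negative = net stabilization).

-43000

Ligand charges: 4×(+0) from CO and 1×(+0) from phen sum to +0; with overall charge +2, Fe is +2.
Fe²⁺: group 8, so d-count = 8 − 2 = 6.
Configuration: t₂g⁶ eg⁰.
The orbital stabilization is -2.4Δo = -2.4 × 35600 = -85440 cm⁻¹.
Relative to high-spin t₂g⁴ eg² (1 paired), the low-spin configuration has 2 additional pairs, contributing +2 × 21220 = +42440 cm⁻¹.
Overall CFSE = -85440 + 42440 = -43000 cm⁻¹.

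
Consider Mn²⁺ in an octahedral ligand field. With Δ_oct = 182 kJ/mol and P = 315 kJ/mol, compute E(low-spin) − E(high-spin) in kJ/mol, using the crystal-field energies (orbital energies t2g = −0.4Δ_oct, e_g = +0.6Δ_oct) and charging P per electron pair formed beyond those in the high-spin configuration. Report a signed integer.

Mn is in group 7, so Mn²⁺ is d⁵ (7 − 2 = 5).
High-spin d⁵ fills as t2g^3 e_g^2 with CFSE 3(−0.4) + 2(+0.6) = 0.0Δ_oct = 0 kJ/mol.
Low-spin: t2g^5 e_g^0, orbital CFSE = -2.0Δ_oct = -364 kJ/mol; plus 2 excess pairs × P = +630 kJ/mol; total 266 kJ/mol.
The difference is 266 − (0) = 266 kJ/mol, so high-spin lies lower.

266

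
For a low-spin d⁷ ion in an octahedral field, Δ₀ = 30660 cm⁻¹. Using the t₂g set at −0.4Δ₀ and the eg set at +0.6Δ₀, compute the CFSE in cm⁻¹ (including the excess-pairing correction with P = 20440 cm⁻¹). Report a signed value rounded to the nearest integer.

-34748

The d⁷ electrons fill as t₂g⁶ eg¹.
CFSE(orbital) = 6×(-0.4Δ₀) + 1×(0.6Δ₀) = -1.8Δ₀; with Δ₀ = 30660 cm⁻¹ that is -55188 cm⁻¹.
Pairing penalty: 3 pairs vs 2 in the high-spin reference → 1 extra × P = 20440 cm⁻¹.
Overall CFSE = -55188 + 20440 = -34748 cm⁻¹.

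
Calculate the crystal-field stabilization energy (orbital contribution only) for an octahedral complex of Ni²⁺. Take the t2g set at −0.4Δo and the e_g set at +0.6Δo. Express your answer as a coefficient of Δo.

Ni²⁺: group 10, so d-count = 10 − 2 = 8.
Configuration: t2g^6 e_g^2.
CFSE = 6(-0.4Δo) + 2(0.6Δo) = -2.4Δo + 1.2Δo = -1.2Δo.

-1.2 Δo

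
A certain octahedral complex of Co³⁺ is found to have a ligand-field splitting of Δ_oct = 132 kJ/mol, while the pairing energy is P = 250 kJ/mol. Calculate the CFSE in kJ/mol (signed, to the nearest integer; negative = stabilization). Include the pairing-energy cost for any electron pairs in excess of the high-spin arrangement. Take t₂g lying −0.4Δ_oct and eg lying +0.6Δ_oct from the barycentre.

-53

Co³⁺: group 9, so d-count = 9 − 3 = 6.
With Δ_oct < P the complex is high-spin.
That gives t₂g⁴ eg².
Orbital CFSE = -0.4Δ_oct = -0.4 × 132 = -53 kJ/mol.
High-spin has no excess pairs, so no pairing correction applies.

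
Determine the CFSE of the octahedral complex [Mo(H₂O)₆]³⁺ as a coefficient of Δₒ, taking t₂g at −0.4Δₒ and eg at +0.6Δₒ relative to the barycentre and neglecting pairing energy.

H₂O is neutral, so the +3 overall charge sits on Mo: oxidation state +3.
Mo sits in group 6; removing 3 electrons leaves Mo³⁺ with 6 − 3 = 3 d electrons.
For octahedral d³ the high- and low-spin configurations coincide.
Configuration: t₂g³ eg⁰.
CFSE = 3(-0.4Δₒ) + 0(0.6Δₒ) = -1.2Δₒ + 0.0Δₒ = -1.2Δₒ.

-1.2 Δₒ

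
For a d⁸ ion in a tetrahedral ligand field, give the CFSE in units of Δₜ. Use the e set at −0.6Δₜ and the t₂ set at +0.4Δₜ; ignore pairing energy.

-0.8 Δₜ

Tetrahedral splitting is small, so the complex is high-spin.
Configuration: e⁴ t₂⁴.
CFSE = 4(-0.6Δₜ) + 4(0.4Δₜ) = -2.4Δₜ + 1.6Δₜ = -0.8Δₜ.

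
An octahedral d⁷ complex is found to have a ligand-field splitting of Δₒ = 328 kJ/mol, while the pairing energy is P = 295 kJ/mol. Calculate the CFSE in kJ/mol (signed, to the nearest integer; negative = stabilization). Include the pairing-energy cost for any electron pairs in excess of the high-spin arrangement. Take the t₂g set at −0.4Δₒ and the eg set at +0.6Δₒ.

-295

Δₒ > P, so pairing is preferred: the ground state is low-spin.
That gives t₂g⁶ eg¹.
Orbital CFSE = -1.8Δₒ = -1.8 × 328 = -590 kJ/mol.
Excess pairs vs high-spin: 3 − 2 = 1; pairing cost = +295 kJ/mol.
Net CFSE = -590 + 295 = -295 kJ/mol.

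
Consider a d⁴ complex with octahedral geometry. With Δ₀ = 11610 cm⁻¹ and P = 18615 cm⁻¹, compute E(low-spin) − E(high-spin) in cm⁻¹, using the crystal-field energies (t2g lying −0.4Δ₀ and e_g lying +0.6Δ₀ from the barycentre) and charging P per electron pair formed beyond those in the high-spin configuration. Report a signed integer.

High-spin d⁴ fills as t2g^3 e_g^1 with CFSE 3(−0.4) + 1(+0.6) = -0.6Δ₀ = -6966 cm⁻¹.
Low-spin t2g^4 e_g^0 gives -1.6Δ₀ = -18576 cm⁻¹, but forming 1 extra pair costs 1P = 18615 cm⁻¹, so E(LS) = -18576 + 18615 = 39 cm⁻¹.
Thus E(LS) − E(HS) = 7005 cm⁻¹.

7005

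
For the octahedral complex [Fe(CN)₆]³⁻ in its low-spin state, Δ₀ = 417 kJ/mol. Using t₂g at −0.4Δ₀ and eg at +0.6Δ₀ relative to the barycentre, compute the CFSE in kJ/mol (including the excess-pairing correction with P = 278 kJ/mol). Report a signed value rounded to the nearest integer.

-278

Each CN⁻ contributes -1; 6 × (-1) = -6. With overall charge -3, Fe is in the +3 oxidation state.
Fe sits in group 8; removing 3 electrons leaves Fe³⁺ with 8 − 3 = 5 d electrons.
The d⁵ electrons fill as t₂g⁵ eg⁰.
CFSE(orbital) = 5×(-0.4Δ₀) + 0×(0.6Δ₀) = -2.0Δ₀; with Δ₀ = 417 kJ/mol that is -834 kJ/mol.
Relative to high-spin t₂g³ eg² (0 paired), the low-spin configuration has 2 additional pairs, contributing +2 × 278 = +556 kJ/mol.
Combining: -834 + 556 = -278 kJ/mol.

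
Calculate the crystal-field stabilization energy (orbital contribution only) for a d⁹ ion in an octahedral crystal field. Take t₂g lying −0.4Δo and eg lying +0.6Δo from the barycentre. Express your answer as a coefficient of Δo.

For octahedral d⁹ the high- and low-spin configurations coincide.
Configuration: t₂g⁶ eg³.
CFSE = 6(-0.4Δo) + 3(0.6Δo) = -2.4Δo + 1.8Δo = -0.6Δo.

-0.6 Δo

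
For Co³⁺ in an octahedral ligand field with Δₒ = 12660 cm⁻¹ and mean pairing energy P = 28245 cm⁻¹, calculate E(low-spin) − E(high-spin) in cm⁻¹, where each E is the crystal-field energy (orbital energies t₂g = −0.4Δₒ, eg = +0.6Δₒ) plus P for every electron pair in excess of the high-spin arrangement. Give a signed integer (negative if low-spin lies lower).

31170

Co sits in group 9; removing 3 electrons leaves Co³⁺ with 9 − 3 = 6 d electrons.
High-spin: t₂g⁴ eg², CFSE = -0.4Δₒ = -5064 cm⁻¹.
Low-spin: t₂g⁶ eg⁰, orbital CFSE = -2.4Δₒ = -30384 cm⁻¹; plus 2 excess pairs × P = +56490 cm⁻¹; total 26106 cm⁻¹.
The difference is 26106 − (-5064) = 31170 cm⁻¹, so high-spin lies lower.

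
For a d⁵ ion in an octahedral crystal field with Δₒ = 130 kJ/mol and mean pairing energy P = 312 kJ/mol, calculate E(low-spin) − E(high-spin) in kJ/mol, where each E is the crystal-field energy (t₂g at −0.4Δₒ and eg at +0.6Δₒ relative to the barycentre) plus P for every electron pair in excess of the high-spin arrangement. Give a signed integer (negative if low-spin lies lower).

High-spin: t₂g³ eg², CFSE = 0.0Δₒ = 0 kJ/mol.
For low-spin the configuration is t₂g⁵ eg⁰: orbital energy -2.0 × 130 = -260 kJ/mol, and 2 additional pairs relative to high-spin add 624 kJ/mol, giving 364 kJ/mol.
Thus E(LS) − E(HS) = 364 kJ/mol.

364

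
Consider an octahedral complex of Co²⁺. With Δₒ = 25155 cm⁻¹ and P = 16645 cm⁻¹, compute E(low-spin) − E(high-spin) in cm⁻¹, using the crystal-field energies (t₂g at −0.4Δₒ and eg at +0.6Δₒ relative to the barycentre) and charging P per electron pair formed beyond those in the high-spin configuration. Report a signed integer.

Co sits in group 9; removing 2 electrons leaves Co²⁺ with 9 − 2 = 7 d electrons.
High-spin: t₂g⁵ eg², CFSE = -0.8Δₒ = -20124 cm⁻¹.
Low-spin t₂g⁶ eg¹ gives -1.8Δₒ = -45279 cm⁻¹, but forming 1 extra pair costs 1P = 16645 cm⁻¹, so E(LS) = -45279 + 16645 = -28634 cm⁻¹.
Thus E(LS) − E(HS) = -8510 cm⁻¹.

-8510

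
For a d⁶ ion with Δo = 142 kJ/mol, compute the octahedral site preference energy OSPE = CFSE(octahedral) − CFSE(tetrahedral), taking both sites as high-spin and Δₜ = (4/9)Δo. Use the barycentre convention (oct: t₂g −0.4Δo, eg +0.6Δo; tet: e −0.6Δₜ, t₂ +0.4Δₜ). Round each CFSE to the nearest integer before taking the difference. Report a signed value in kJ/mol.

Octahedral high-spin t2g^4 e_g^2: CFSE = -0.4 × 142 = -57 kJ/mol.
In a tetrahedral site the filling is e^3 t2^3: CFSE(tet) = -0.6Δₜ = -0.6 × (4/9)(142) = -38 kJ/mol.
OSPE = CFSE(oct) − CFSE(tet) = -57 − (-38) = -19 kJ/mol.

-19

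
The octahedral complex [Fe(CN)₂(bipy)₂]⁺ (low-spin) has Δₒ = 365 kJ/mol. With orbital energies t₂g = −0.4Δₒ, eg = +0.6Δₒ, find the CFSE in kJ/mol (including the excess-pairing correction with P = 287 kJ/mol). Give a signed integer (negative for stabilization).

-156

Ligand charges: 2×(-1) from CN⁻ and 2×(+0) from bipy sum to -2; with overall charge +1, Fe is +3.
Fe is in group 8, so Fe³⁺ is d⁵ (8 − 3 = 5).
The d⁵ electrons fill as t₂g⁵ eg⁰.
The orbital stabilization is -2.0Δₒ = -2.0 × 365 = -730 kJ/mol.
High-spin d⁵ would be t₂g³ eg² with 0 pairs; low-spin has 2, so 2 excess pairs cost +2P = +574 kJ/mol.
Net CFSE = -730 + 574 = -156 kJ/mol.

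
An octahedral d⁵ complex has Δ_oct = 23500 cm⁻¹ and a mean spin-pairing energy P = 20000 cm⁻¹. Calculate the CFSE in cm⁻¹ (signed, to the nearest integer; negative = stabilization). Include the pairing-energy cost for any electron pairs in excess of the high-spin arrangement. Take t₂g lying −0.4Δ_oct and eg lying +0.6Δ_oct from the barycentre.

Since Δ_oct = 23500 cm⁻¹ > P = 20000 cm⁻¹, the complex adopts the low-spin configuration.
That gives t₂g⁵ eg⁰.
Orbital CFSE = -2.0Δ_oct = -2.0 × 23500 = -47000 cm⁻¹.
Excess pairs vs high-spin: 2 − 0 = 2; pairing cost = +40000 cm⁻¹.
Net CFSE = -47000 + 40000 = -7000 cm⁻¹.

-7000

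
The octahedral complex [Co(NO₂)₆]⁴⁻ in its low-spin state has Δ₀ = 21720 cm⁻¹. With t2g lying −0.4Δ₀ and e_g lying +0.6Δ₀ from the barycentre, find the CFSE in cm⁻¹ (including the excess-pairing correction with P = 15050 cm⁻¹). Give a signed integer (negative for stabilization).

Each NO₂⁻ contributes -1; 6 × (-1) = -6. With overall charge -4, Co is in the +2 oxidation state.
Group 9 minus oxidation state +2 gives a d⁷ configuration for Co²⁺.
Electron filling gives t2g^6 e_g^1.
Orbital CFSE = 6(-0.4) + 1(0.6) = -1.8Δ₀ = -1.8 × 21720 = -39096 cm⁻¹.
Relative to high-spin t2g^5 e_g^2 (2 paired), the low-spin configuration has 1 additional pair, contributing +1 × 15050 = +15050 cm⁻¹.
Overall CFSE = -39096 + 15050 = -24046 cm⁻¹.

-24046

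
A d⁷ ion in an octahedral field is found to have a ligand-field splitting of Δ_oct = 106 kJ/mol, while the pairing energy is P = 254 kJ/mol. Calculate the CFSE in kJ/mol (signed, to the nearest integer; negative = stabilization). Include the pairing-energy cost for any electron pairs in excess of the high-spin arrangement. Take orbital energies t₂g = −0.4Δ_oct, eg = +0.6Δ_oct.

-85

Δ_oct < P, so pairing is avoided: the ground state is high-spin.
Configuration: t₂g⁵ eg².
Orbital CFSE = -0.8Δ_oct = -0.8 × 106 = -85 kJ/mol.
High-spin has no excess pairs, so no pairing correction applies.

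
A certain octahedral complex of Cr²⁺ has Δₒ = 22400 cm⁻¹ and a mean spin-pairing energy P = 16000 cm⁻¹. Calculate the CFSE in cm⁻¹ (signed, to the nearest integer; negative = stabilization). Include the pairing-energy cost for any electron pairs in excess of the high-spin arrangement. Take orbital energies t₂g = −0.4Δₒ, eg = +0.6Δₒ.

Cr sits in group 6; removing 2 electrons leaves Cr²⁺ with 6 − 2 = 4 d electrons.
Δₒ > P, so pairing is preferred: the ground state is low-spin.
That gives t₂g⁴ eg⁰.
Orbital CFSE = -1.6Δₒ = -1.6 × 22400 = -35840 cm⁻¹.
Excess pairs vs high-spin: 1 − 0 = 1; pairing cost = +16000 cm⁻¹.
Net CFSE = -35840 + 16000 = -19840 cm⁻¹.

-19840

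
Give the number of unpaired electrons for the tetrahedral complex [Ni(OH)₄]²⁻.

Each OH⁻ contributes -1; 4 × (-1) = -4. With overall charge -2, Ni is in the +2 oxidation state.
Ni²⁺: group 10, so d-count = 10 − 2 = 8.
Tetrahedral fields are weak (Δₜ ≈ 4/9 Δₒ), so electrons fill high-spin.
Configuration: e⁴ t₂⁴, giving 2 unpaired electrons.

2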